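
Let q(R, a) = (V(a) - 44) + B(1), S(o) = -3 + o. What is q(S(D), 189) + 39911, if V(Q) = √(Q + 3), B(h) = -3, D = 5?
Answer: 39864 + 8*√3 ≈ 39878.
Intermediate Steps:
V(Q) = √(3 + Q)
q(R, a) = -47 + √(3 + a) (q(R, a) = (√(3 + a) - 44) - 3 = (-44 + √(3 + a)) - 3 = -47 + √(3 + a))
q(S(D), 189) + 39911 = (-47 + √(3 + 189)) + 39911 = (-47 + √192) + 39911 = (-47 + 8*√3) + 39911 = 39864 + 8*√3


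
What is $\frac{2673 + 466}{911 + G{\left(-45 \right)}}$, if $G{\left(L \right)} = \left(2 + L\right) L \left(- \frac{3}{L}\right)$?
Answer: $\frac{3139}{1040} \approx 3.0183$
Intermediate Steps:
$G{\left(L \right)} = -6 - 3 L$ ($G{\left(L \right)} = L \left(2 + L\right) \left(- \frac{3}{L}\right) = -6 - 3 L$)
$\frac{2673 + 466}{911 + G{\left(-45 \right)}} = \frac{2673 + 466}{911 - -129} = \frac{3139}{911 + \left(-6 + 135\right)} = \frac{3139}{911 + 129} = \frac{3139}{1040}$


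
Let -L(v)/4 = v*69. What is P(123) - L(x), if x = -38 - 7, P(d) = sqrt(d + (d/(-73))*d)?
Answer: -12420 + 5*I*sqrt(17958)/73 ≈ -12420.0 + 9.1786*I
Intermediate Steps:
P(d) = sqrt(d - d**2/73) (P(d) = sqrt(d + (d*(-1/73))*d) = sqrt(d + (-d/73)*d) = sqrt(d - d**2/73))
x = -45
L(v) = -276*v (L(v) = -4*v*69 = -276*v)
P(123) - L(x) = sqrt(73)*sqrt(123*(73 - 1*123))/73 - (-276)*(-45) = sqrt(73)*sqrt(123*(73 - 123))/73 - 1*12420 = sqrt(73)*sqrt(123*(-50))/73 - 12420 = sqrt(73)*sqrt(-6150)/73 - 12420 = sqrt(73)*(5*I*sqrt(246))/73 - 12420 = 5*I*sqrt(17958)/73 - 12420 = -12420 + 5*I*sqrt(17958)/73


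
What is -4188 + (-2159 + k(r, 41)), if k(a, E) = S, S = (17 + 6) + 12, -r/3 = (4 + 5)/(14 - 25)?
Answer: -6312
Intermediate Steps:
r = 27/11 (r = -3*(4 + 5)/(14 - 25) = -27/(-11) = -27*(-1)/11 = -3*(-9/11) = 27/11 ≈ 2.4545)
S = 35 (S = 23 + 12 = 35)
k(a, E) = 35
-4188 + (-2159 + k(r, 41)) = -4188 + (-2159 + 35) = -4188 - 2124 = -6312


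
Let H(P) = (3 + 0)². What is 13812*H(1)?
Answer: 124308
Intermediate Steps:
H(P) = 9 (H(P) = 3² = 9)
13812*H(1) = 13812*9 = 124308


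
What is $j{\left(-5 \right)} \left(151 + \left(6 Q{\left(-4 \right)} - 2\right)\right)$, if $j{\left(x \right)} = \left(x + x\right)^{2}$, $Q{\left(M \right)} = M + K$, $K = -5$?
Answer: $9500$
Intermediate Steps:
$Q{\left(M \right)} = -5 + M$ ($Q{\left(M \right)} = M - 5 = -5 + M$)
$j{\left(x \right)} = 4 x^{2}$ ($j{\left(x \right)} = \left(2 x\right)^{2} = 4 x^{2}$)
$j{\left(-5 \right)} \left(151 + \left(6 Q{\left(-4 \right)} - 2\right)\right) = 4 \left(-5\right)^{2} \left(151 + \left(6 \left(-5 - 4\right) - 2\right)\right) = 4 \cdot 25 \left(151 + \left(6 \left(-9\right) - 2\right)\right) = 100 \left(151 - 56\right) = 100 \cdot 95 = 9500$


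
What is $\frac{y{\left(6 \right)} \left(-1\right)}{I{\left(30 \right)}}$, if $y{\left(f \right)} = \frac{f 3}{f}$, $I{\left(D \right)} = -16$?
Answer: $\frac{3}{16} \approx 0.1875$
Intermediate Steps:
$y{\left(f \right)} = 3$ ($y{\left(f \right)} = \frac{3 f}{f} = 3$)
$\frac{y{\left(6 \right)} \left(-1\right)}{I{\left(30 \right)}} = \frac{3 \left(-1\right)}{-16} = \left(-3\right) \left(- \frac{1}{16}\right) = \frac{3}{16}$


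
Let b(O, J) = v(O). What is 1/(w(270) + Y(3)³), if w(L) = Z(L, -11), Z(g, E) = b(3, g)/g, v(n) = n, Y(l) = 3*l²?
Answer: 90/1771471 ≈ 5.0805e-5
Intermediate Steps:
b(O, J) = O
Z(g, E) = 3/g
w(L) = 3/L
1/(w(270) + Y(3)³) = 1/(3/270 + (3*3²)³) = 1/(3*(1/270) + (3*9)³) = 1/(1/90 + 27³) = 1/(1/90 + 19683) = 1/(1771471/90) = 90/1771471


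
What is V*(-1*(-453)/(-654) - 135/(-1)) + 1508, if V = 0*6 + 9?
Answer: 592255/218 ≈ 2716.8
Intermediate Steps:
V = 9 (V = 0 + 9 = 9)
V*(-1*(-453)/(-654) - 135/(-1)) + 1508 = 9*(-1*(-453)/(-654) - 135/(-1)) + 1508 = 9*(453*(-1/654) - 135*(-1)) + 1508 = 9*(-151/218 + 135) + 1508 = 9*(29279/218) + 1508 = 263511/218 + 1508 = 592255/218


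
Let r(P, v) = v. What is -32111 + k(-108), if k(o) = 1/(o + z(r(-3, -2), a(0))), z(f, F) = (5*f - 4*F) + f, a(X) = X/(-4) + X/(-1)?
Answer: -3853321/120 ≈ -32111.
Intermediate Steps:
a(X) = -5*X/4 (a(X) = X*(-¼) + X*(-1) = -X/4 - X = -5*X/4)
z(f, F) = -4*F + 6*f (z(f, F) = (-4*F + 5*f) + f = -4*F + 6*f)
k(o) = 1/(-12 + o) (k(o) = 1/(o + (-(-5)*0 + 6*(-2))) = 1/(o + (-4*0 - 12)) = 1/(o + (0 - 12)) = 1/(o - 12) = 1/(-12 + o))
-32111 + k(-108) = -32111 + 1/(-12 - 108) = -32111 + 1/(-120) = -32111 - 1/120 = -3853321/120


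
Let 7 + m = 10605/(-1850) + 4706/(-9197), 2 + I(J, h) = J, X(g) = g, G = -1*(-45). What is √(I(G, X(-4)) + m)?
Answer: √344562971990870/3402890 ≈ 5.4549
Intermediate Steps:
G = 45
I(J, h) = -2 + J
m = -45068287/3402890 (m = -7 + (10605/(-1850) + 4706/(-9197)) = -7 + (10605*(-1/1850) + 4706*(-1/9197)) = -7 + (-2121/370 - 4706/9197) = -7 - 21248057/3402890 = -45068287/3402890 ≈ -13.244)
√(I(G, X(-4)) + m) = √((-2 + 45) - 45068287/3402890) = √(43 - 45068287/3402890) = √(101255983/3402890) = √344562971990870/3402890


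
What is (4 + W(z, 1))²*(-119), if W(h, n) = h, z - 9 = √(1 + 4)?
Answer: -20706 - 3094*√5 ≈ -27624.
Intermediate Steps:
z = 9 + √5 (z = 9 + √(1 + 4) = 9 + √5 ≈ 11.236)
(4 + W(z, 1))²*(-119) = (4 + (9 + √5))²*(-119) = (13 + √5)²*(-119) = -119*(13 + √5)²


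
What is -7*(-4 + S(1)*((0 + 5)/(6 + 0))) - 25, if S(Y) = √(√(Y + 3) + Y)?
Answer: 3 - 35*√3/6 ≈ -7.1036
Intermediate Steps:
S(Y) = √(Y + √(3 + Y)) (S(Y) = √(√(3 + Y) + Y) = √(Y + √(3 + Y)))
-7*(-4 + S(1)*((0 + 5)/(6 + 0))) - 25 = -7*(-4 + √(1 + √(3 + 1))*((0 + 5)/(6 + 0))) - 25 = -7*(-4 + √(1 + √4)*(5/6)) - 25 = -7*(-4 + √(1 + 2)*(5*(⅙))) - 25 = -7*(-4 + √3*(⅚)) - 25 = -7*(-4 + 5*√3/6) - 25 = (28 - 35*√3/6) - 25 = 3 - 35*√3/6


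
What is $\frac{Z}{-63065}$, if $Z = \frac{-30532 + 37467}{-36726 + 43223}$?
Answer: $- \frac{19}{1122557} \approx -1.6926 \cdot 10^{-5}$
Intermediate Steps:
$Z = \frac{95}{89}$ ($Z = \frac{6935}{6497} = 6935 \cdot \frac{1}{6497} = \frac{95}{89} \approx 1.0674$)
$\frac{Z}{-63065} = \frac{95}{89 \left(-63065\right)} = \frac{95}{89} \left(- \frac{1}{63065}\right) = - \frac{19}{1122557}$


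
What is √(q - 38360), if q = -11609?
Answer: I*√49969 ≈ 223.54*I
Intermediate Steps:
√(q - 38360) = √(-11609 - 38360) = √(-49969) = I*√49969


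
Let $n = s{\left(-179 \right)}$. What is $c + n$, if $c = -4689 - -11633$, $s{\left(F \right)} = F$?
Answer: $6765$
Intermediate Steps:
$c = 6944$ ($c = -4689 + 11633 = 6944$)
$n = -179$
$c + n = 6944 - 179 = 6765$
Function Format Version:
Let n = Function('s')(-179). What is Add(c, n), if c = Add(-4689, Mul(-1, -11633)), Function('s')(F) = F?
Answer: 6765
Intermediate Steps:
c = 6944 (c = Add(-4689, 11633) = 6944)
n = -179
Add(c, n) = Add(6944, -179) = 6765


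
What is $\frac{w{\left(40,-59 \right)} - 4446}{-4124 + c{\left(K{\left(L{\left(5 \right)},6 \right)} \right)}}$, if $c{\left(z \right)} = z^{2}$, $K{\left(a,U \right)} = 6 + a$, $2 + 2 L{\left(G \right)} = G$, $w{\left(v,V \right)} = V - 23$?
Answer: $\frac{18112}{16271} \approx 1.1131$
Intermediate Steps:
$w{\left(v,V \right)} = -23 + V$
$L{\left(G \right)} = -1 + \frac{G}{2}$
$\frac{w{\left(40,-59 \right)} - 4446}{-4124 + c{\left(K{\left(L{\left(5 \right)},6 \right)} \right)}} = \frac{\left(-23 - 59\right) - 4446}{-4124 + \left(6 + \left(-1 + \frac{1}{2} \cdot 5\right)\right)^{2}} = \frac{-82 - 4446}{-4124 + \left(6 + \left(-1 + \frac{5}{2}\right)\right)^{2}} = - \frac{4528}{-4124 + \left(6 + \frac{3}{2}\right)^{2}} = - \frac{4528}{-4124 + \left(\frac{15}{2}\right)^{2}} = - \frac{4528}{-4124 + \frac{225}{4}} = - \frac{4528}{- \frac{16271}{4}} = \left(-4528\right) \left(- \frac{4}{16271}\right) = \frac{18112}{16271}$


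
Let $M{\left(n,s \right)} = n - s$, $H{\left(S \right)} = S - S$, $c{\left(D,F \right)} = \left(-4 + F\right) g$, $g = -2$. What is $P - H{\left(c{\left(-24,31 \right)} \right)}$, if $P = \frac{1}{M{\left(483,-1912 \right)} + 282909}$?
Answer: $\frac{1}{285304} \approx 3.505 \cdot 10^{-6}$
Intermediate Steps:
$c{\left(D,F \right)} = 8 - 2 F$ ($c{\left(D,F \right)} = \left(-4 + F\right) \left(-2\right) = 8 - 2 F$)
$H{\left(S \right)} = 0$
$P = \frac{1}{285304}$ ($P = \frac{1}{\left(483 - -1912\right) + 282909} = \frac{1}{\left(483 + 1912\right) + 282909} = \frac{1}{2395 + 282909} = \frac{1}{285304} \approx 3.505 \cdot 10^{-6}$)
$P - H{\left(c{\left(-24,31 \right)} \right)} = \frac{1}{285304} - 0 = \frac{1}{285304} + 0 = \frac{1}{285304}$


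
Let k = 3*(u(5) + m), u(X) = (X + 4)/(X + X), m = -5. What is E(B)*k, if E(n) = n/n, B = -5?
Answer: -123/10 ≈ -12.300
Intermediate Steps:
u(X) = (4 + X)/(2*X) (u(X) = (4 + X)/((2*X)) = (4 + X)*(1/(2*X)) = (4 + X)/(2*X))
E(n) = 1
k = -123/10 (k = 3*((½)*(4 + 5)/5 - 5) = 3*((½)*(⅕)*9 - 5) = 3*(9/10 - 5) = 3*(-41/10) = -123/10 ≈ -12.300)
E(B)*k = 1*(-123/10) = -123/10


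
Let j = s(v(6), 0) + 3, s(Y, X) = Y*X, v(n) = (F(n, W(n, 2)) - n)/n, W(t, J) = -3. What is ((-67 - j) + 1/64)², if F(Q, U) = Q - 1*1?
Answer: 20061441/4096 ≈ 4897.8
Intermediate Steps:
F(Q, U) = -1 + Q (F(Q, U) = Q - 1 = -1 + Q)
v(n) = -1/n (v(n) = ((-1 + n) - n)/n = -1/n)
s(Y, X) = X*Y
j = 3 (j = 0*(-1/6) + 3 = 0*(-1*⅙) + 3 = 0*(-⅙) + 3 = 0 + 3 = 3)
((-67 - j) + 1/64)² = ((-67 - 1*3) + 1/64)² = ((-67 - 3) + 1/64)² = (-70 + 1/64)² = (-4479/64)² = 20061441/4096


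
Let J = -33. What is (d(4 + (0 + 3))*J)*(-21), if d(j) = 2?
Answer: 1386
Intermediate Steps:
(d(4 + (0 + 3))*J)*(-21) = (2*(-33))*(-21) = -66*(-21) = 1386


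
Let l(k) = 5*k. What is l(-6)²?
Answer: 900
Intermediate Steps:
l(-6)² = (5*(-6))² = (-30)² = 900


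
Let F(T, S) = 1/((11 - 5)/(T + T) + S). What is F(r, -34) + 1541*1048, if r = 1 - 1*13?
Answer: 221250612/137 ≈ 1.6150e+6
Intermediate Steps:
r = -12 (r = 1 - 13 = -12)
F(T, S) = 1/(S + 3/T) (F(T, S) = 1/(6/((2*T)) + S) = 1/(6*(1/(2*T)) + S) = 1/(3/T + S) = 1/(S + 3/T))
F(r, -34) + 1541*1048 = -12/(3 - 34*(-12)) + 1541*1048 = -12/(3 + 408) + 1614968 = -12/411 + 1614968 = -12*1/411 + 1614968 = -4/137 + 1614968 = 221250612/137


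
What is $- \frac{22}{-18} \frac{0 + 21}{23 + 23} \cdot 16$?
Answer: $\frac{616}{69} \approx 8.9275$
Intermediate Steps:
$- \frac{22}{-18} \frac{0 + 21}{23 + 23} \cdot 16 = \left(-22\right) \left(- \frac{1}{18}\right) \frac{21}{46} \cdot 16 = \frac{11 \cdot 21 \cdot \frac{1}{46}}{9} \cdot 16 = \frac{11}{9} \cdot \frac{21}{46} \cdot 16 = \frac{77}{138} \cdot 16 = \frac{616}{69}$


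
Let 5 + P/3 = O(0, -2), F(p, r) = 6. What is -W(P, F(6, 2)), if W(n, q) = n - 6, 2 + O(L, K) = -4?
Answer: 39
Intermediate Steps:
O(L, K) = -6 (O(L, K) = -2 - 4 = -6)
P = -33 (P = -15 + 3*(-6) = -15 - 18 = -33)
W(n, q) = -6 + n
-W(P, F(6, 2)) = -(-6 - 33) = -1*(-39) = 39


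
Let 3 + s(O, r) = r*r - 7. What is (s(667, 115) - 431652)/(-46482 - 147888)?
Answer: 7341/3410 ≈ 2.1528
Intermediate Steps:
s(O, r) = -10 + r² (s(O, r) = -3 + (r*r - 7) = -3 + (r² - 7) = -3 + (-7 + r²) = -10 + r²)
(s(667, 115) - 431652)/(-46482 - 147888) = ((-10 + 115²) - 431652)/(-46482 - 147888) = ((-10 + 13225) - 431652)/(-194370) = (13215 - 431652)*(-1/194370) = -418437*(-1/194370) = 7341/3410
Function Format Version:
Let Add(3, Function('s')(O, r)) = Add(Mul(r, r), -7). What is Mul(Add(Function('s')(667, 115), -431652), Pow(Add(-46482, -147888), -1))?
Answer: Rational(7341, 3410) ≈ 2.1528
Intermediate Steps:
Function('s')(O, r) = Add(-10, Pow(r, 2)) (Function('s')(O, r) = Add(-3, Add(Mul(r, r), -7)) = Add(-3, Add(Pow(r, 2), -7)) = Add(-3, Add(-7, Pow(r, 2))) = Add(-10, Pow(r, 2)))
Mul(Add(Function('s')(667, 115), -431652), Pow(Add(-46482, -147888), -1)) = Mul(Add(Add(-10, Pow(115, 2)), -431652), Pow(Add(-46482, -147888), -1)) = Mul(Add(Add(-10, 13225), -431652), Pow(-194370, -1)) = Mul(Add(13215, -431652), Rational(-1, 194370)) = Mul(-418437, Rational(-1, 194370)) = Rational(7341, 3410)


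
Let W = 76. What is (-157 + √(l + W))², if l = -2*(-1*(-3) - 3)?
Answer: 24725 - 628*√19 ≈ 21988.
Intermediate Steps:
l = 0 (l = -2*(3 - 3) = -2*0 = 0)
(-157 + √(l + W))² = (-157 + √(0 + 76))² = (-157 + √76)² = (-157 + 2*√19)²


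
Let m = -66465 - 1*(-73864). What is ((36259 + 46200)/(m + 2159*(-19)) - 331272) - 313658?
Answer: -21683918919/33622 ≈ -6.4493e+5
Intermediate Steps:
m = 7399 (m = -66465 + 73864 = 7399)
((36259 + 46200)/(m + 2159*(-19)) - 331272) - 313658 = ((36259 + 46200)/(7399 + 2159*(-19)) - 331272) - 313658 = (82459/(7399 - 41021) - 331272) - 313658 = (82459/(-33622) - 331272) - 313658 = (82459*(-1/33622) - 331272) - 313658 = (-82459/33622 - 331272) - 313658 = -11138109643/33622 - 313658 = -21683918919/33622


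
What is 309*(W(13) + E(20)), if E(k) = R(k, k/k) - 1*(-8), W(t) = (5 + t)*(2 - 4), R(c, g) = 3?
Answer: -7725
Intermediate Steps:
W(t) = -10 - 2*t (W(t) = (5 + t)*(-2) = -10 - 2*t)
E(k) = 11 (E(k) = 3 - 1*(-8) = 3 + 8 = 11)
309*(W(13) + E(20)) = 309*((-10 - 2*13) + 11) = 309*((-10 - 26) + 11) = 309*(-36 + 11) = 309*(-25) = -7725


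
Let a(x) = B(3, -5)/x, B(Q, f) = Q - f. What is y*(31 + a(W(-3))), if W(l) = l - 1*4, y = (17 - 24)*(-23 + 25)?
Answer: -418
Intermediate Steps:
y = -14 (y = -7*2 = -14)
W(l) = -4 + l (W(l) = l - 4 = -4 + l)
a(x) = 8/x (a(x) = (3 - 1*(-5))/x = (3 + 5)/x = 8/x)
y*(31 + a(W(-3))) = -14*(31 + 8/(-4 - 3)) = -14*(31 + 8/(-7)) = -14*(31 + 8*(-⅐)) = -14*(31 - 8/7) = -14*209/7 = -418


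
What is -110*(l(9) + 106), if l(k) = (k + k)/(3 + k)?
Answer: -11825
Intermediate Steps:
l(k) = 2*k/(3 + k) (l(k) = (2*k)/(3 + k) = 2*k/(3 + k))
-110*(l(9) + 106) = -110*(2*9/(3 + 9) + 106) = -110*(2*9/12 + 106) = -110*(2*9*(1/12) + 106) = -110*(3/2 + 106) = -110*215/2 = -11825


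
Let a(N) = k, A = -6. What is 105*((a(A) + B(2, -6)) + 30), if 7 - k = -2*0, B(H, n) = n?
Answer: 3255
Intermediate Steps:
k = 7 (k = 7 - (-2)*0 = 7 - 1*0 = 7 + 0 = 7)
a(N) = 7
105*((a(A) + B(2, -6)) + 30) = 105*((7 - 6) + 30) = 105*(1 + 30) = 105*31 = 3255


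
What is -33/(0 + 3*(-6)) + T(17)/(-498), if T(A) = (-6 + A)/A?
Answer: 2585/1411 ≈ 1.8320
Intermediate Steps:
T(A) = (-6 + A)/A
-33/(0 + 3*(-6)) + T(17)/(-498) = -33/(0 + 3*(-6)) + ((-6 + 17)/17)/(-498) = -33/(0 - 18) + ((1/17)*11)*(-1/498) = -33/(-18) + (11/17)*(-1/498) = -33*(-1/18) - 11/8466 = 11/6 - 11/8466 = 2585/1411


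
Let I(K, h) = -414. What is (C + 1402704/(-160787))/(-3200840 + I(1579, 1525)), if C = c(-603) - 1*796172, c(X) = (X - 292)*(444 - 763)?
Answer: 11730002519/73531432414 ≈ 0.15952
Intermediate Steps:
c(X) = 93148 - 319*X (c(X) = (-292 + X)*(-319) = 93148 - 319*X)
C = -510667 (C = (93148 - 319*(-603)) - 1*796172 = (93148 + 192357) - 796172 = 285505 - 796172 = -510667)
(C + 1402704/(-160787))/(-3200840 + I(1579, 1525)) = (-510667 + 1402704/(-160787))/(-3200840 - 414) = (-510667 + 1402704*(-1/160787))/(-3201254) = (-510667 - 1402704/160787)*(-1/3201254) = -82110017633/160787*(-1/3201254) = 11730002519/73531432414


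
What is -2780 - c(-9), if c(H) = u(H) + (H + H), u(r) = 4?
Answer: -2766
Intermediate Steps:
c(H) = 4 + 2*H (c(H) = 4 + (H + H) = 4 + 2*H)
-2780 - c(-9) = -2780 - (4 + 2*(-9)) = -2780 - (4 - 18) = -2780 - 1*(-14) = -2780 + 14 = -2766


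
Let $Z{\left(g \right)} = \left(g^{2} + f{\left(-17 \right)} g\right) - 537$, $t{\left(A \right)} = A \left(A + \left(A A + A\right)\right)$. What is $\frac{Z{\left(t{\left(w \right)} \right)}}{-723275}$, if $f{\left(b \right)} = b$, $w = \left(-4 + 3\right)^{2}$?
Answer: $\frac{579}{723275} \approx 0.00080053$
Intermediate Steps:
$w = 1$ ($w = \left(-1\right)^{2} = 1$)
$t{\left(A \right)} = A \left(A^{2} + 2 A\right)$ ($t{\left(A \right)} = A \left(A + \left(A^{2} + A\right)\right) = A \left(A + \left(A + A^{2}\right)\right) = A \left(A^{2} + 2 A\right)$)
$Z{\left(g \right)} = -537 + g^{2} - 17 g$ ($Z{\left(g \right)} = \left(g^{2} - 17 g\right) - 537 = -537 + g^{2} - 17 g$)
$\frac{Z{\left(t{\left(w \right)} \right)}}{-723275} = \frac{-537 + \left(1^{2} \left(2 + 1\right)\right)^{2} - 17 \cdot 1^{2} \left(2 + 1\right)}{-723275} = \left(-537 + \left(1 \cdot 3\right)^{2} - 17 \cdot 1 \cdot 3\right) \left(- \frac{1}{723275}\right) = \left(-537 + 3^{2} - 51\right) \left(- \frac{1}{723275}\right) = \left(-537 + 9 - 51\right) \left(- \frac{1}{723275}\right) = \left(-579\right) \left(- \frac{1}{723275}\right) = \frac{579}{723275}$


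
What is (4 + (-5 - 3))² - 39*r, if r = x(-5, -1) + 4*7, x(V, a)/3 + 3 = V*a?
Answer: -1310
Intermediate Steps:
x(V, a) = -9 + 3*V*a (x(V, a) = -9 + 3*(V*a) = -9 + 3*V*a)
r = 34 (r = (-9 + 3*(-5)*(-1)) + 4*7 = (-9 + 15) + 28 = 6 + 28 = 34)
(4 + (-5 - 3))² - 39*r = (4 + (-5 - 3))² - 39*34 = (4 - 8)² - 1326 = (-4)² - 1326 = 16 - 1326 = -1310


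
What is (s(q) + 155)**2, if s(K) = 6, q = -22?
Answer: 25921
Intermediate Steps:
(s(q) + 155)**2 = (6 + 155)**2 = 161**2 = 25921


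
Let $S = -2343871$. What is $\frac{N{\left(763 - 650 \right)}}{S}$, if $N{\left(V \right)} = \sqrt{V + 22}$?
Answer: $- \frac{3 \sqrt{15}}{2343871} \approx -4.9572 \cdot 10^{-6}$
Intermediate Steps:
$N{\left(V \right)} = \sqrt{22 + V}$
$\frac{N{\left(763 - 650 \right)}}{S} = \frac{\sqrt{22 + \left(763 - 650\right)}}{-2343871} = \sqrt{22 + \left(763 - 650\right)} \left(- \frac{1}{2343871}\right) = \sqrt{22 + 113} \left(- \frac{1}{2343871}\right) = \sqrt{135} \left(- \frac{1}{2343871}\right) = 3 \sqrt{15} \left(- \frac{1}{2343871}\right) = - \frac{3 \sqrt{15}}{2343871}$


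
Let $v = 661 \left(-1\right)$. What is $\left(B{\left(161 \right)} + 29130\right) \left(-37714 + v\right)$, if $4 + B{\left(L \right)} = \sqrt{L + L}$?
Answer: $-1117710250 - 38375 \sqrt{322} \approx -1.1184 \cdot 10^{9}$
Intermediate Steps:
$B{\left(L \right)} = -4 + \sqrt{2} \sqrt{L}$ ($B{\left(L \right)} = -4 + \sqrt{L + L} = -4 + \sqrt{2 L} = -4 + \sqrt{2} \sqrt{L}$)
$v = -661$
$\left(B{\left(161 \right)} + 29130\right) \left(-37714 + v\right) = \left(\left(-4 + \sqrt{2} \sqrt{161}\right) + 29130\right) \left(-37714 - 661\right) = \left(\left(-4 + \sqrt{322}\right) + 29130\right) \left(-38375\right) = \left(29126 + \sqrt{322}\right) \left(-38375\right) = -1117710250 - 38375 \sqrt{322}$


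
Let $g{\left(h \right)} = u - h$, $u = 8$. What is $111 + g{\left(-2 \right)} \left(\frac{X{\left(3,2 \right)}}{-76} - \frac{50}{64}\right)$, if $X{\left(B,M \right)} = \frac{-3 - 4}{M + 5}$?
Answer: $\frac{31409}{304} \approx 103.32$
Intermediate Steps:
$g{\left(h \right)} = 8 - h$
$X{\left(B,M \right)} = - \frac{7}{5 + M}$
$111 + g{\left(-2 \right)} \left(\frac{X{\left(3,2 \right)}}{-76} - \frac{50}{64}\right) = 111 + \left(8 - -2\right) \left(\frac{\left(-7\right) \frac{1}{5 + 2}}{-76} - \frac{50}{64}\right) = 111 + \left(8 + 2\right) \left(- \frac{7}{7} \left(- \frac{1}{76}\right) - \frac{25}{32}\right) = 111 + 10 \left(\left(-7\right) \frac{1}{7} \left(- \frac{1}{76}\right) - \frac{25}{32}\right) = 111 + 10 \left(\left(-1\right) \left(- \frac{1}{76}\right) - \frac{25}{32}\right) = 111 + 10 \left(\frac{1}{76} - \frac{25}{32}\right) = 111 + 10 \left(- \frac{467}{608}\right) = 111 - \frac{2335}{304} = \frac{31409}{304}$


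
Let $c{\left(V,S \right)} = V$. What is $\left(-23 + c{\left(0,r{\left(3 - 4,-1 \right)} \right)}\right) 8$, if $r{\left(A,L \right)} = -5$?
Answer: $-184$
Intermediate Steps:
$\left(-23 + c{\left(0,r{\left(3 - 4,-1 \right)} \right)}\right) 8 = \left(-23 + 0\right) 8 = \left(-23\right) 8 = -184$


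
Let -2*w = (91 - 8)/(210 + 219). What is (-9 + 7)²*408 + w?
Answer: 1400173/858 ≈ 1631.9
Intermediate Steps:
w = -83/858 (w = -(91 - 8)/(2*(210 + 219)) = -83/(2*429) = -½*83/429 = -83/858 ≈ -0.096737)
(-9 + 7)²*408 + w = (-9 + 7)²*408 - 83/858 = (-2)²*408 - 83/858 = 4*408 - 83/858 = 1632 - 83/858 = 1400173/858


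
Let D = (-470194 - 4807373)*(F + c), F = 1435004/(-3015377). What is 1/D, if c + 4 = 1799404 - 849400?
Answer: -3015377/15118153867041294732 ≈ -1.9945e-13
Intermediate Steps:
c = 950000 (c = -4 + (1799404 - 849400) = -4 + 950004 = 950000)
F = -1435004/3015377 (F = 1435004*(-1/3015377) = -1435004/3015377 ≈ -0.47590)
D = -15118153867041294732/3015377 (D = (-470194 - 4807373)*(-1435004/3015377 + 950000) = -5277567*2864606714996/3015377 = -15118153867041294732/3015377 ≈ -5.0137e+12)
1/D = 1/(-15118153867041294732/3015377) = -3015377/15118153867041294732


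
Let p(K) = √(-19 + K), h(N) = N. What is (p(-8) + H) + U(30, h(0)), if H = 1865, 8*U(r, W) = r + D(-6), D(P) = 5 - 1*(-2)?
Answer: 14957/8 + 3*I*√3 ≈ 1869.6 + 5.1962*I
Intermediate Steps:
D(P) = 7 (D(P) = 5 + 2 = 7)
U(r, W) = 7/8 + r/8 (U(r, W) = (r + 7)/8 = (7 + r)/8 = 7/8 + r/8)
(p(-8) + H) + U(30, h(0)) = (√(-19 - 8) + 1865) + (7/8 + (⅛)*30) = (√(-27) + 1865) + (7/8 + 15/4) = (3*I*√3 + 1865) + 37/8 = (1865 + 3*I*√3) + 37/8 = 14957/8 + 3*I*√3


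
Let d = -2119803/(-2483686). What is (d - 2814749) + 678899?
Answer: -5304778623297/2483686 ≈ -2.1358e+6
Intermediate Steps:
d = 2119803/2483686 (d = -2119803*(-1/2483686) = 2119803/2483686 ≈ 0.85349)
(d - 2814749) + 678899 = (2119803/2483686 - 2814749) + 678899 = -6990950565011/2483686 + 678899 = -5304778623297/2483686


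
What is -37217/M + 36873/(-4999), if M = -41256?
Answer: -1335184705/206238744 ≈ -6.4740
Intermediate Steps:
-37217/M + 36873/(-4999) = -37217/(-41256) + 36873/(-4999) = -37217*(-1/41256) + 36873*(-1/4999) = 37217/41256 - 36873/4999 = -1335184705/206238744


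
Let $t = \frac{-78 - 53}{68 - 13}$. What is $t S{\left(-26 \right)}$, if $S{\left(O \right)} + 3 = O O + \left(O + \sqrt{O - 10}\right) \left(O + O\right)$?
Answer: $- \frac{53055}{11} + \frac{40872 i}{55} \approx -4823.2 + 743.13 i$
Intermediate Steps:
$S{\left(O \right)} = -3 + O^{2} + 2 O \left(O + \sqrt{-10 + O}\right)$ ($S{\left(O \right)} = -3 + \left(O O + \left(O + \sqrt{O - 10}\right) \left(O + O\right)\right) = -3 + \left(O^{2} + \left(O + \sqrt{-10 + O}\right) 2 O\right) = -3 + \left(O^{2} + 2 O \left(O + \sqrt{-10 + O}\right)\right) = -3 + O^{2} + 2 O \left(O + \sqrt{-10 + O}\right)$)
$t = - \frac{131}{55} \approx -2.3818$
$t S{\left(-26 \right)} = - \frac{131 \left(-3 + 3 \left(-26\right)^{2} + 2 \left(-26\right) \sqrt{-10 - 26}\right)}{55} = - \frac{131 \left(-3 + 3 \cdot 676 + 2 \left(-26\right) \sqrt{-36}\right)}{55} = - \frac{131 \left(-3 + 2028 + 2 \left(-26\right) 6 i\right)}{55} = - \frac{131 \left(-3 + 2028 - 312 i\right)}{55} = - \frac{131 \left(2025 - 312 i\right)}{55} = - \frac{53055}{11} + \frac{40872 i}{55}$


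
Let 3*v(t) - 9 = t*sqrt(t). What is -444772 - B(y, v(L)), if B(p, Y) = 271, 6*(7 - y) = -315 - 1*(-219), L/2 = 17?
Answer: -445043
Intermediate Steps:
L = 34 (L = 2*17 = 34)
v(t) = 3 + t**(3/2)/3 (v(t) = 3 + (t*sqrt(t))/3 = 3 + t**(3/2)/3)
y = 23 (y = 7 - (-315 - 1*(-219))/6 = 7 - (-315 + 219)/6 = 7 - 1/6*(-96) = 7 + 16 = 23)
-444772 - B(y, v(L)) = -444772 - 1*271 = -444772 - 271 = -445043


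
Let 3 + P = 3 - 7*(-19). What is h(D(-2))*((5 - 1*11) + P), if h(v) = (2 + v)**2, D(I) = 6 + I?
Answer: 4572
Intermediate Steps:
P = 133 (P = -3 + (3 - 7*(-19)) = -3 + (3 + 133) = -3 + 136 = 133)
h(D(-2))*((5 - 1*11) + P) = (2 + (6 - 2))**2*((5 - 1*11) + 133) = (2 + 4)**2*((5 - 11) + 133) = 6**2*(-6 + 133) = 36*127 = 4572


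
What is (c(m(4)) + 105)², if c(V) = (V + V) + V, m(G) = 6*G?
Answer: 31329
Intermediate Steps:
c(V) = 3*V (c(V) = 2*V + V = 3*V)
(c(m(4)) + 105)² = (3*(6*4) + 105)² = (3*24 + 105)² = (72 + 105)² = 177² = 31329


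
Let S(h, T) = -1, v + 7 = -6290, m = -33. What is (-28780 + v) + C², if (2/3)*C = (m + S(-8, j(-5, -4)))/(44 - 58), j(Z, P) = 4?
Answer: -6872491/196 ≈ -35064.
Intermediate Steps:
v = -6297 (v = -7 - 6290 = -6297)
C = 51/14 (C = 3*((-33 - 1)/(44 - 58))/2 = 3*(-34/(-14))/2 = 3*(-34*(-1/14))/2 = (3/2)*(17/7) = 51/14 ≈ 3.6429)
(-28780 + v) + C² = (-28780 - 6297) + (51/14)² = -35077 + 2601/196 = -6872491/196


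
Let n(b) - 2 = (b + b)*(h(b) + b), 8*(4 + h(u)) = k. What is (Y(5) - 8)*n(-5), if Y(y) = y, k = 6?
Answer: -507/2 ≈ -253.50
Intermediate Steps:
h(u) = -13/4 (h(u) = -4 + (⅛)*6 = -4 + ¾ = -13/4)
n(b) = 2 + 2*b*(-13/4 + b) (n(b) = 2 + (b + b)*(-13/4 + b) = 2 + (2*b)*(-13/4 + b) = 2 + 2*b*(-13/4 + b))
(Y(5) - 8)*n(-5) = (5 - 8)*(2 + 2*(-5)² - 13/2*(-5)) = -3*(2 + 2*25 + 65/2) = -3*(2 + 50 + 65/2) = -3*169/2 = -507/2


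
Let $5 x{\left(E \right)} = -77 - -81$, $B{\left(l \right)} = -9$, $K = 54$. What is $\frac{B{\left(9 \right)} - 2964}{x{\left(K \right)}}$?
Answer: $- \frac{14865}{4} \approx -3716.3$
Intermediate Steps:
$x{\left(E \right)} = \frac{4}{5}$ ($x{\left(E \right)} = \frac{-77 - -81}{5} = \frac{-77 + 81}{5} = \frac{1}{5} \cdot 4 = \frac{4}{5}$)
$\frac{B{\left(9 \right)} - 2964}{x{\left(K \right)}} = \frac{-9 - 2964}{\frac{4}{5}} = \left(-9 - 2964\right) \frac{5}{4} = \left(-2973\right) \frac{5}{4} = - \frac{14865}{4}$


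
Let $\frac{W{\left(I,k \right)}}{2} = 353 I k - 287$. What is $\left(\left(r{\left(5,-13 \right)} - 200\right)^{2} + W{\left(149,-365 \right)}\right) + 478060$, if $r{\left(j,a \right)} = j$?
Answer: $-37880299$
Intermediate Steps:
$W{\left(I,k \right)} = -574 + 706 I k$ ($W{\left(I,k \right)} = 2 \left(353 I k - 287\right) = 2 \left(-287 + 353 I k\right) = -574 + 706 I k$)
$\left(\left(r{\left(5,-13 \right)} - 200\right)^{2} + W{\left(149,-365 \right)}\right) + 478060 = \left(\left(5 - 200\right)^{2} + \left(-574 + 706 \cdot 149 \left(-365\right)\right)\right) + 478060 = \left(\left(-195\right)^{2} - 38396384\right) + 478060 = \left(38025 - 38396384\right) + 478060 = -38358359 + 478060 = -37880299$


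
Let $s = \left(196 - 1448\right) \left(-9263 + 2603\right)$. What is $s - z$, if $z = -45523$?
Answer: $8383843$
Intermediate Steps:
$s = 8338320$ ($s = \left(-1252\right) \left(-6660\right) = 8338320$)
$s - z = 8338320 - -45523 = 8338320 + 45523 = 8383843$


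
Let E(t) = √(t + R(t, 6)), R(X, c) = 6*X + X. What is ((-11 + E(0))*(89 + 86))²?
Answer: 3705625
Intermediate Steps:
R(X, c) = 7*X
E(t) = 2*√2*√t (E(t) = √(t + 7*t) = √(8*t) = 2*√2*√t)
((-11 + E(0))*(89 + 86))² = ((-11 + 2*√2*√0)*(89 + 86))² = ((-11 + 2*√2*0)*175)² = ((-11 + 0)*175)² = (-11*175)² = (-1925)² = 3705625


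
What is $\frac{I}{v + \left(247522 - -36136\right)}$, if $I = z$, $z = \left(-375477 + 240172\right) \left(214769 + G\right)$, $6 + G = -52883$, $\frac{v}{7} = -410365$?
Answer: $\frac{21903173400}{2588897} \approx 8460.4$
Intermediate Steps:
$v = -2872555$ ($v = 7 \left(-410365\right) = -2872555$)
$G = -52889$ ($G = -6 - 52883 = -52889$)
$z = -21903173400$ ($z = \left(-375477 + 240172\right) \left(214769 - 52889\right) = \left(-135305\right) 161880 = -21903173400$)
$I = -21903173400$
$\frac{I}{v + \left(247522 - -36136\right)} = - \frac{21903173400}{-2872555 + \left(247522 - -36136\right)} = - \frac{21903173400}{-2872555 + \left(247522 + 36136\right)} = - \frac{21903173400}{-2872555 + 283658} = - \frac{21903173400}{-2588897} = \left(-21903173400\right) \left(- \frac{1}{2588897}\right) = \frac{21903173400}{2588897}$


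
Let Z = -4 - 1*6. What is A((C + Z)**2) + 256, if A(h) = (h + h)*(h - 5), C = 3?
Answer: 4568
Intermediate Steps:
Z = -10 (Z = -4 - 6 = -10)
A(h) = 2*h*(-5 + h) (A(h) = (2*h)*(-5 + h) = 2*h*(-5 + h))
A((C + Z)**2) + 256 = 2*(3 - 10)**2*(-5 + (3 - 10)**2) + 256 = 2*(-7)**2*(-5 + (-7)**2) + 256 = 2*49*(-5 + 49) + 256 = 2*49*44 + 256 = 4312 + 256 = 4568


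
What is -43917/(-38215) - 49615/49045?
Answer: 51574408/374850935 ≈ 0.13759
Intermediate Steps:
-43917/(-38215) - 49615/49045 = -43917*(-1/38215) - 49615*1/49045 = 43917/38215 - 9923/9809 = 51574408/374850935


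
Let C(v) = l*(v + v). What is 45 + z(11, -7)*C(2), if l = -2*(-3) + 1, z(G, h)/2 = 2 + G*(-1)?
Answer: -459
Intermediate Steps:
z(G, h) = 4 - 2*G (z(G, h) = 2*(2 + G*(-1)) = 2*(2 - G) = 4 - 2*G)
l = 7 (l = 6 + 1 = 7)
C(v) = 14*v (C(v) = 7*(v + v) = 7*(2*v) = 14*v)
45 + z(11, -7)*C(2) = 45 + (4 - 2*11)*(14*2) = 45 + (4 - 22)*28 = 45 - 18*28 = 45 - 504 = -459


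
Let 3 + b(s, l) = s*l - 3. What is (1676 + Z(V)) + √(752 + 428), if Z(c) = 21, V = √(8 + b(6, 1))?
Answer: 1697 + 2*√295 ≈ 1731.4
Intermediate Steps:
b(s, l) = -6 + l*s (b(s, l) = -3 + (s*l - 3) = -3 + (l*s - 3) = -3 + (-3 + l*s) = -6 + l*s)
V = 2*√2 (V = √(8 + (-6 + 1*6)) = √(8 + (-6 + 6)) = √(8 + 0) = √8 = 2*√2 ≈ 2.8284)
(1676 + Z(V)) + √(752 + 428) = (1676 + 21) + √(752 + 428) = 1697 + √1180 = 1697 + 2*√295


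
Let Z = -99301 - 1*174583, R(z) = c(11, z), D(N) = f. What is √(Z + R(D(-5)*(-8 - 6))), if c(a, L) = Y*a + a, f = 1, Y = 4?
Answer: 67*I*√61 ≈ 523.29*I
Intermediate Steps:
D(N) = 1
c(a, L) = 5*a (c(a, L) = 4*a + a = 5*a)
R(z) = 55 (R(z) = 5*11 = 55)
Z = -273884 (Z = -99301 - 174583 = -273884)
√(Z + R(D(-5)*(-8 - 6))) = √(-273884 + 55) = √(-273829) = 67*I*√61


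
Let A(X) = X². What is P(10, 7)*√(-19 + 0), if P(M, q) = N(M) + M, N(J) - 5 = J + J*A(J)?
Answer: 1025*I*√19 ≈ 4467.9*I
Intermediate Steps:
N(J) = 5 + J + J³ (N(J) = 5 + (J + J*J²) = 5 + (J + J³) = 5 + J + J³)
P(M, q) = 5 + M³ + 2*M (P(M, q) = (5 + M + M³) + M = 5 + M³ + 2*M)
P(10, 7)*√(-19 + 0) = (5 + 10³ + 2*10)*√(-19 + 0) = (5 + 1000 + 20)*√(-19) = 1025*(I*√19) = 1025*I*√19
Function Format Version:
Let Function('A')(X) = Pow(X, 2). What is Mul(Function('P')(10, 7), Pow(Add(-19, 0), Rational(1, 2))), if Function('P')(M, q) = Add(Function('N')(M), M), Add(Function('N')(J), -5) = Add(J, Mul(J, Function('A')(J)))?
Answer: Mul(1025, I, Pow(19, Rational(1, 2))) ≈ Mul(4467.9, I)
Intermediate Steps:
Function('N')(J) = Add(5, J, Pow(J, 3)) (Function('N')(J) = Add(5, Add(J, Mul(J, Pow(J, 2)))) = Add(5, Add(J, Pow(J, 3))) = Add(5, J, Pow(J, 3)))
Function('P')(M, q) = Add(5, Pow(M, 3), Mul(2, M)) (Function('P')(M, q) = Add(Add(5, M, Pow(M, 3)), M) = Add(5, Pow(M, 3), Mul(2, M)))
Mul(Function('P')(10, 7), Pow(Add(-19, 0), Rational(1, 2))) = Mul(Add(5, Pow(10, 3), Mul(2, 10)), Pow(Add(-19, 0), Rational(1, 2))) = Mul(Add(5, 1000, 20), Pow(-19, Rational(1, 2))) = Mul(1025, Mul(I, Pow(19, Rational(1, 2)))) = Mul(1025, I, Pow(19, Rational(1, 2)))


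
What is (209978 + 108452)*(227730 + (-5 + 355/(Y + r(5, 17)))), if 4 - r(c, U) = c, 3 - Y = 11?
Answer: 652517203100/9 ≈ 7.2502e+10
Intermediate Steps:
Y = -8 (Y = 3 - 1*11 = 3 - 11 = -8)
r(c, U) = 4 - c
(209978 + 108452)*(227730 + (-5 + 355/(Y + r(5, 17)))) = (209978 + 108452)*(227730 + (-5 + 355/(-8 + (4 - 1*5)))) = 318430*(227730 + (-5 + 355/(-8 + (4 - 5)))) = 318430*(227730 + (-5 + 355/(-8 - 1))) = 318430*(227730 + (-5 + 355/(-9))) = 318430*(227730 + (-5 - ⅑*355)) = 318430*(227730 + (-5 - 355/9)) = 318430*(227730 - 400/9) = 318430*(2049170/9) = 652517203100/9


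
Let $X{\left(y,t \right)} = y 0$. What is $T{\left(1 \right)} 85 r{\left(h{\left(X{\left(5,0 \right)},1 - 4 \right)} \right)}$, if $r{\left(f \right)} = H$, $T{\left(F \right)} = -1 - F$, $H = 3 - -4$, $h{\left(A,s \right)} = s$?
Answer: $-1190$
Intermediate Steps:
$X{\left(y,t \right)} = 0$
$H = 7$ ($H = 3 + 4 = 7$)
$r{\left(f \right)} = 7$
$T{\left(1 \right)} 85 r{\left(h{\left(X{\left(5,0 \right)},1 - 4 \right)} \right)} = \left(-1 - 1\right) 85 \cdot 7 = \left(-2\right) 85 \cdot 7 = \left(-170\right) 7 = -1190$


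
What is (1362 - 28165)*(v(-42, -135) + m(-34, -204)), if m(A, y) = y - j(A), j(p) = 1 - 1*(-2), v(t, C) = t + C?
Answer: 10292352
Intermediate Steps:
v(t, C) = C + t
j(p) = 3 (j(p) = 1 + 2 = 3)
m(A, y) = -3 + y (m(A, y) = y - 1*3 = y - 3 = -3 + y)
(1362 - 28165)*(v(-42, -135) + m(-34, -204)) = (1362 - 28165)*((-135 - 42) + (-3 - 204)) = -26803*(-177 - 207) = -26803*(-384) = 10292352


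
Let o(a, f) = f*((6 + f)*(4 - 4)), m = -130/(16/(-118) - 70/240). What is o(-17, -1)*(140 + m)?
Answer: 0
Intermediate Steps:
m = 36816/121 (m = -130/(16*(-1/118) - 70*1/240) = -130/(-8/59 - 7/24) = -130/(-605/1416) = -130*(-1416/605) = 36816/121 ≈ 304.26)
o(a, f) = 0 (o(a, f) = f*((6 + f)*0) = f*0 = 0)
o(-17, -1)*(140 + m) = 0*(140 + 36816/121) = 0*(53756/121) = 0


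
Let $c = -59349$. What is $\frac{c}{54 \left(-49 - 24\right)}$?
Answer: $\frac{271}{18} \approx 15.056$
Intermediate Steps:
$\frac{c}{54 \left(-49 - 24\right)} = - \frac{59349}{54 \left(-49 - 24\right)} = - \frac{59349}{54 \left(-73\right)} = - \frac{59349}{-3942} = \left(-59349\right) \left(- \frac{1}{3942}\right) = \frac{271}{18}$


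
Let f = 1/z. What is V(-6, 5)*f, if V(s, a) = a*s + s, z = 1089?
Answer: -4/121 ≈ -0.033058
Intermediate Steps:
V(s, a) = s + a*s
f = 1/1089 ≈ 0.00091827
V(-6, 5)*f = -6*(1 + 5)*(1/1089) = -6*6*(1/1089) = -36*1/1089 = -4/121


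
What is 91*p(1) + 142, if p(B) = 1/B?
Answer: 233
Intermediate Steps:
91*p(1) + 142 = 91/1 + 142 = 91*1 + 142 = 91 + 142 = 233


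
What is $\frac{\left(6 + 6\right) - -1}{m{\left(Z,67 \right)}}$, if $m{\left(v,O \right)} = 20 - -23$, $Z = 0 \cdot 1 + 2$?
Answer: $\frac{13}{43} \approx 0.30233$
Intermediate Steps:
$Z = 2$ ($Z = 0 + 2 = 2$)
$m{\left(v,O \right)} = 43$ ($m{\left(v,O \right)} = 20 + 23 = 43$)
$\frac{\left(6 + 6\right) - -1}{m{\left(Z,67 \right)}} = \frac{\left(6 + 6\right) - -1}{43} = \left(12 + 1\right) \frac{1}{43} = 13 \cdot \frac{1}{43} = \frac{13}{43}$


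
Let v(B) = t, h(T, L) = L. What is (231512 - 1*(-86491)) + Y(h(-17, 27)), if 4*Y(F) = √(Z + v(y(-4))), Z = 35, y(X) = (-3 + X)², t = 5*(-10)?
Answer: 318003 + I*√15/4 ≈ 3.18e+5 + 0.96825*I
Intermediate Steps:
t = -50
v(B) = -50
Y(F) = I*√15/4 (Y(F) = √(35 - 50)/4 = √(-15)/4 = (I*√15)/4 = I*√15/4)
(231512 - 1*(-86491)) + Y(h(-17, 27)) = (231512 - 1*(-86491)) + I*√15/4 = (231512 + 86491) + I*√15/4 = 318003 + I*√15/4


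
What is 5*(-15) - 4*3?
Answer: -87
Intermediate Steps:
5*(-15) - 4*3 = -75 - 12 = -87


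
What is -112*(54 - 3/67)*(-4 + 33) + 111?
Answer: -11734083/67 ≈ -1.7514e+5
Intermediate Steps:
-112*(54 - 3/67)*(-4 + 33) + 111 = -112*(54 - 3*1/67)*29 + 111 = -112*(54 - 3/67)*29 + 111 = -404880*29/67 + 111 = -112*104835/67 + 111 = -11741520/67 + 111 = -11734083/67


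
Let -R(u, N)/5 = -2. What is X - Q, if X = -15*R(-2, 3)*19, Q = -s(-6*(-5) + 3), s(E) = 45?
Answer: -2805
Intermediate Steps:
R(u, N) = 10 (R(u, N) = -5*(-2) = 10)
Q = -45 (Q = -1*45 = -45)
X = -2850 (X = -15*10*19 = -150*19 = -2850)
X - Q = -2850 - 1*(-45) = -2850 + 45 = -2805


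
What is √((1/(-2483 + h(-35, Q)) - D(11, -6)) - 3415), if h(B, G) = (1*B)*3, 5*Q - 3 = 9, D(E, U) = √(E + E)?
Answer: √(-5718199587 - 1674436*√22)/1294 ≈ 58.478*I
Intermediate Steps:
D(E, U) = √2*√E (D(E, U) = √(2*E) = √2*√E)
Q = 12/5 (Q = ⅗ + (⅕)*9 = ⅗ + 9/5 = 12/5 ≈ 2.4000)
h(B, G) = 3*B (h(B, G) = B*3 = 3*B)
√((1/(-2483 + h(-35, Q)) - D(11, -6)) - 3415) = √((1/(-2483 + 3*(-35)) - √2*√11) - 3415) = √((1/(-2483 - 105) - √22) - 3415) = √((1/(-2588) - √22) - 3415) = √((-1/2588 - √22) - 3415) = √(-8838021/2588 - √22)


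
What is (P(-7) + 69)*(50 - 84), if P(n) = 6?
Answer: -2550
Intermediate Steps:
(P(-7) + 69)*(50 - 84) = (6 + 69)*(50 - 84) = 75*(-34) = -2550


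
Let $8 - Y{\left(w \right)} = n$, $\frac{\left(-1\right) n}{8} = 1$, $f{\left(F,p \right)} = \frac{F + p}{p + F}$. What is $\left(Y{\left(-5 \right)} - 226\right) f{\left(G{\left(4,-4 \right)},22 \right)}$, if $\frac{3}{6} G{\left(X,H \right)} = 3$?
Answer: $-210$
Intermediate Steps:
$G{\left(X,H \right)} = 6$ ($G{\left(X,H \right)} = 2 \cdot 3 = 6$)
$f{\left(F,p \right)} = 1$ ($f{\left(F,p \right)} = \frac{F + p}{F + p} = 1$)
$n = -8$ ($n = \left(-8\right) 1 = -8$)
$Y{\left(w \right)} = 16$ ($Y{\left(w \right)} = 8 - -8 = 8 + 8 = 16$)
$\left(Y{\left(-5 \right)} - 226\right) f{\left(G{\left(4,-4 \right)},22 \right)} = \left(16 - 226\right) 1 = \left(-210\right) 1 = -210$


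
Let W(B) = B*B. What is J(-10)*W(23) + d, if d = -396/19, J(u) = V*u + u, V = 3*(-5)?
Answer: 1406744/19 ≈ 74039.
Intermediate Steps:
W(B) = B²
V = -15
J(u) = -14*u (J(u) = -15*u + u = -14*u)
d = -396/19 (d = -396*1/19 = -396/19 ≈ -20.842)
J(-10)*W(23) + d = -14*(-10)*23² - 396/19 = 140*529 - 396/19 = 74060 - 396/19 = 1406744/19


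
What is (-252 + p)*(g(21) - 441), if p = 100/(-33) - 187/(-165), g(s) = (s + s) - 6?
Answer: 1131111/11 ≈ 1.0283e+5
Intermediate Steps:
g(s) = -6 + 2*s (g(s) = 2*s - 6 = -6 + 2*s)
p = -313/165 (p = 100*(-1/33) - 187*(-1/165) = -100/33 + 17/15 = -313/165 ≈ -1.8970)
(-252 + p)*(g(21) - 441) = (-252 - 313/165)*((-6 + 2*21) - 441) = -41893*((-6 + 42) - 441)/165 = -41893*(36 - 441)/165 = -41893/165*(-405) = 1131111/11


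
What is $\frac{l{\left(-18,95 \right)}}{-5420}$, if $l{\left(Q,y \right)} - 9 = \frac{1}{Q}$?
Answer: $- \frac{161}{97560} \approx -0.0016503$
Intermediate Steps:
$l{\left(Q,y \right)} = 9 + \frac{1}{Q}$
$\frac{l{\left(-18,95 \right)}}{-5420} = \frac{9 + \frac{1}{-18}}{-5420} = \left(9 - \frac{1}{18}\right) \left(- \frac{1}{5420}\right) = \frac{161}{18} \left(- \frac{1}{5420}\right) = - \frac{161}{97560}$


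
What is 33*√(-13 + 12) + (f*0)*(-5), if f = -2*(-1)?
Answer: 33*I ≈ 33.0*I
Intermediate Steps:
f = 2
33*√(-13 + 12) + (f*0)*(-5) = 33*√(-13 + 12) + (2*0)*(-5) = 33*√(-1) + 0*(-5) = 33*I + 0 = 33*I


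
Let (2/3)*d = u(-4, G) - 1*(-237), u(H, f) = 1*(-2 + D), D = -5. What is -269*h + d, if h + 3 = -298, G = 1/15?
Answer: 81314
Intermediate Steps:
G = 1/15 ≈ 0.066667
h = -301 (h = -3 - 298 = -301)
u(H, f) = -7 (u(H, f) = 1*(-2 - 5) = 1*(-7) = -7)
d = 345 (d = 3*(-7 - 1*(-237))/2 = 3*(-7 + 237)/2 = (3/2)*230 = 345)
-269*h + d = -269*(-301) + 345 = 80969 + 345 = 81314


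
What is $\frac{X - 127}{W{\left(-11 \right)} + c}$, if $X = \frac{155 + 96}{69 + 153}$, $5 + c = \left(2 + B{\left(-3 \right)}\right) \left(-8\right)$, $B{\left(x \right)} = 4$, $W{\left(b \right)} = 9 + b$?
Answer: $\frac{27943}{12210} \approx 2.2885$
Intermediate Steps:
$c = -53$ ($c = -5 + \left(2 + 4\right) \left(-8\right) = -5 + 6 \left(-8\right) = -5 - 48 = -53$)
$X = \frac{251}{222} \approx 1.1306$
$\frac{X - 127}{W{\left(-11 \right)} + c} = \frac{\frac{251}{222} - 127}{\left(9 - 11\right) - 53} = - \frac{27943}{222 \left(-2 - 53\right)} = - \frac{27943}{222 \left(-55\right)} = \left(- \frac{27943}{222}\right) \left(- \frac{1}{55}\right) = \frac{27943}{12210}$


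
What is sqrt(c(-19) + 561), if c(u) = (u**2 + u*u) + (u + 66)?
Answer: sqrt(1330) ≈ 36.469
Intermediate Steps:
c(u) = 66 + u + 2*u**2 (c(u) = (u**2 + u**2) + (66 + u) = 2*u**2 + (66 + u) = 66 + u + 2*u**2)
sqrt(c(-19) + 561) = sqrt((66 - 19 + 2*(-19)**2) + 561) = sqrt((66 - 19 + 2*361) + 561) = sqrt((66 - 19 + 722) + 561) = sqrt(769 + 561) = sqrt(1330)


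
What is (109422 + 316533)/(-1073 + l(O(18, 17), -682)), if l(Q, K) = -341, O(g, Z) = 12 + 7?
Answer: -425955/1414 ≈ -301.24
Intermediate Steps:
O(g, Z) = 19
(109422 + 316533)/(-1073 + l(O(18, 17), -682)) = (109422 + 316533)/(-1073 - 341) = 425955/(-1414) = 425955*(-1/1414) = -425955/1414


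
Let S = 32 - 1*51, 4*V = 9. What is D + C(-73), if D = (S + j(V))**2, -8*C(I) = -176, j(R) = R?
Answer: 4841/16 ≈ 302.56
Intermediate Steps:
V = 9/4 (V = (1/4)*9 = 9/4 ≈ 2.2500)
C(I) = 22 (C(I) = -1/8*(-176) = 22)
S = -19 (S = 32 - 51 = -19)
D = 4489/16 (D = (-19 + 9/4)**2 = (-67/4)**2 = 4489/16 ≈ 280.56)
D + C(-73) = 4489/16 + 22 = 4841/16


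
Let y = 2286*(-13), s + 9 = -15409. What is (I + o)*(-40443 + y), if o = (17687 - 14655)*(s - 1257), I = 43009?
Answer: 3544224380151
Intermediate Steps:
s = -15418 (s = -9 - 15409 = -15418)
y = -29718
o = -50558600 (o = (17687 - 14655)*(-15418 - 1257) = 3032*(-16675) = -50558600)
(I + o)*(-40443 + y) = (43009 - 50558600)*(-40443 - 29718) = -50515591*(-70161) = 3544224380151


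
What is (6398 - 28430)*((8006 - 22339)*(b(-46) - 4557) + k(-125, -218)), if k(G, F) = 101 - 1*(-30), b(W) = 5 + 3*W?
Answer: -1481032922832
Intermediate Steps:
k(G, F) = 131 (k(G, F) = 101 + 30 = 131)
(6398 - 28430)*((8006 - 22339)*(b(-46) - 4557) + k(-125, -218)) = (6398 - 28430)*((8006 - 22339)*((5 + 3*(-46)) - 4557) + 131) = -22032*(-14333*((5 - 138) - 4557) + 131) = -22032*(-14333*(-133 - 4557) + 131) = -22032*(-14333*(-4690) + 131) = -22032*(67221770 + 131) = -22032*67221901 = -1481032922832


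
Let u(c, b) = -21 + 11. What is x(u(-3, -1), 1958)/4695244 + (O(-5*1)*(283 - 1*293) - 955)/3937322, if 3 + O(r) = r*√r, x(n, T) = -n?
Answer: -537965935/2310835937071 + 25*I*√5/1968661 ≈ -0.0002328 + 2.8396e-5*I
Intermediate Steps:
u(c, b) = -10
O(r) = -3 + r^(3/2) (O(r) = -3 + r*√r = -3 + r^(3/2))
x(u(-3, -1), 1958)/4695244 + (O(-5*1)*(283 - 1*293) - 955)/3937322 = -1*(-10)/4695244 + ((-3 + (-5*1)^(3/2))*(283 - 1*293) - 955)/3937322 = 10*(1/4695244) + ((-3 + (-5)^(3/2))*(283 - 293) - 955)*(1/3937322) = 5/2347622 + ((-3 - 5*I*√5)*(-10) - 955)*(1/3937322) = 5/2347622 + ((30 + 50*I*√5) - 955)*(1/3937322) = 5/2347622 + (-925 + 50*I*√5)*(1/3937322) = 5/2347622 + (-925/3937322 + 25*I*√5/1968661) = -537965935/2310835937071 + 25*I*√5/1968661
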